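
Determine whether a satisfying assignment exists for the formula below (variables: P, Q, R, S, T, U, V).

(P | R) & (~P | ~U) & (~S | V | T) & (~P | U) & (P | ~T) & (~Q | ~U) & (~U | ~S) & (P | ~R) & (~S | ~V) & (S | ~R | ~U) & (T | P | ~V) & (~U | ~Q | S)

Try P = 1.
(~U) alone gives U = 0.
That conflicts with the unit clause (U).
Undo P and try P = 0.
(R) alone gives R = 1.
That conflicts with the unit clause (~R).
Neither P = 1 nor P = 0 works.
No assignment satisfies every clause.

No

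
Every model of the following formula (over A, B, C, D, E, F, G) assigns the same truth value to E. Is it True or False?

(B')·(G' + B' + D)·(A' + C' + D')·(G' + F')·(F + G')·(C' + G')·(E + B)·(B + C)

Suppose E = 0.
The clause (B') is unit, so B = 0.
Now (B) is unsatisfied and unit — conflict.
So every satisfying assignment has E = True.

True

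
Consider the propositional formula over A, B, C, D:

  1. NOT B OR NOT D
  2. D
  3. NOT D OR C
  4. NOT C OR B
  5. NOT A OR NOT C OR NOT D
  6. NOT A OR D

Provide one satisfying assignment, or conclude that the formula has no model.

UNSATISFIABLE

(D) alone gives D = true.
(NOT B) alone gives B = false.
(C) alone gives C = true.
That conflicts with the unit clause (NOT C).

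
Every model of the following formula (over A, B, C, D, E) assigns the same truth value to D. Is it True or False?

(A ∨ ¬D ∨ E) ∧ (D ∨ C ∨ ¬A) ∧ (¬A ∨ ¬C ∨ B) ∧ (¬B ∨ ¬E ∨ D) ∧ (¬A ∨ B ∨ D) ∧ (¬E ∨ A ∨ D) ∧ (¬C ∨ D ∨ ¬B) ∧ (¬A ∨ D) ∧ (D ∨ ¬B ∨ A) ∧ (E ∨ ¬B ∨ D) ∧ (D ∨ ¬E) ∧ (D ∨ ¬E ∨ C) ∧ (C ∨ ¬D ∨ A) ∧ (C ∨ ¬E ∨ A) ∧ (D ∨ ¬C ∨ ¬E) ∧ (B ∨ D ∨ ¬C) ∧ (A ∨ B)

Suppose D = False.
The clause (¬A) is unit, so A = False.
The clause (¬E) is unit, so E = False.
The clause (¬B) is unit, so B = False.
But (B) is also a unit clause — contradiction.
So every satisfying assignment has D = True.

True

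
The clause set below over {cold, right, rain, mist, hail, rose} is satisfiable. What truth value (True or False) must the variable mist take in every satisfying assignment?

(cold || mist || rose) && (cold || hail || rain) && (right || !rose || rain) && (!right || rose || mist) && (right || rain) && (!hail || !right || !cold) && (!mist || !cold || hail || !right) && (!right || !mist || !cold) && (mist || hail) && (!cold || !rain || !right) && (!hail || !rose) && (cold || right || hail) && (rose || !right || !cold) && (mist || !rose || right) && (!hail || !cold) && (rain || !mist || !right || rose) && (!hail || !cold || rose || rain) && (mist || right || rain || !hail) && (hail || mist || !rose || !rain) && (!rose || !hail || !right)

Suppose mist = false.
Unit clause (hail) forces hail = true.
Unit clause (!rose) forces rose = false.
Unit clause (cold) forces cold = true.
But (!cold) is also a unit clause — contradiction.
So every satisfying assignment has mist = True.

True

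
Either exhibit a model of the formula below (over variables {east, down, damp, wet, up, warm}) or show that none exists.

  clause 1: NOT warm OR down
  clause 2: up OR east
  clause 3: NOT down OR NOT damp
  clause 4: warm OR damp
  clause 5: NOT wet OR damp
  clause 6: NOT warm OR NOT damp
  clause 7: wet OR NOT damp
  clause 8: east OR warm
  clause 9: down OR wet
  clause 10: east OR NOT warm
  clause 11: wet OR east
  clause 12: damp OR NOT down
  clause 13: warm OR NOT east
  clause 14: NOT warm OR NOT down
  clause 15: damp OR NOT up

Suppose warm = false.
Unit clause (damp) forces damp = true.
Unit clause (NOT down) forces down = false.
Unit clause (wet) forces wet = true.
Unit clause (east) forces east = true.
But (NOT east) is also a unit clause — contradiction.
Undo warm and try warm = true.
Unit clause (down) forces down = true.
But (NOT down) is also a unit clause — contradiction.
Either choice for warm ends in contradiction.

UNSATISFIABLE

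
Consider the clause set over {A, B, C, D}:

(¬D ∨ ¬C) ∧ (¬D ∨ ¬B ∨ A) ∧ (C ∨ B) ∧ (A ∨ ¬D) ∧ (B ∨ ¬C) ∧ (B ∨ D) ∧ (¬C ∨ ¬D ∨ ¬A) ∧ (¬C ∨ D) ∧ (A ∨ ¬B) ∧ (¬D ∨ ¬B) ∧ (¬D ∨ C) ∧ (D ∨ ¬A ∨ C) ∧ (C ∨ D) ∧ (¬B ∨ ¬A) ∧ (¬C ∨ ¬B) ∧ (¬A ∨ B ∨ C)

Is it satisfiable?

Unsatisfiable

Suppose D = False.
The clause (B) is unit, so B = True.
The clause (¬C) is unit, so C = False.
But (C) is also a unit clause — contradiction.
So D must be the other value — set D = True.
The clause (¬C) is unit, so C = False.
But (C) is also a unit clause — contradiction.
Both values of D lead to a conflict.
No assignment satisfies every clause.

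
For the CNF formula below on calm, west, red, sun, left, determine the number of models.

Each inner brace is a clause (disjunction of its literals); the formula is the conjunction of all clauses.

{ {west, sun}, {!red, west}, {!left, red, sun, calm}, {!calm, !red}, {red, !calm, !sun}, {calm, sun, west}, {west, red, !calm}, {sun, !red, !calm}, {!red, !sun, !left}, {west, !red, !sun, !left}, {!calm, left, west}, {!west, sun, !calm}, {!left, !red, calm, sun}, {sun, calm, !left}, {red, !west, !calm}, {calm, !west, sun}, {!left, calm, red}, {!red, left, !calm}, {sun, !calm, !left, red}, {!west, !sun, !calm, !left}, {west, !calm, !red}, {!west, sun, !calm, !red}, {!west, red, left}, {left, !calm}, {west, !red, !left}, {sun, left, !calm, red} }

There are 2^5 = 32 truth assignments over (calm, west, red, sun, left).
Split on calm. With calm = true, the clauses containing calm are satisfied and !calm drops from the rest; 0 of the 2^4 = 16 assignments to the other variables satisfy what remains.
With calm = false, by the same count on the reduced clause set, 2 assignments work.
(One model: calm=F, west=F, red=F, sun=T, left=F.)
Total: 0 + 2 = 2.

2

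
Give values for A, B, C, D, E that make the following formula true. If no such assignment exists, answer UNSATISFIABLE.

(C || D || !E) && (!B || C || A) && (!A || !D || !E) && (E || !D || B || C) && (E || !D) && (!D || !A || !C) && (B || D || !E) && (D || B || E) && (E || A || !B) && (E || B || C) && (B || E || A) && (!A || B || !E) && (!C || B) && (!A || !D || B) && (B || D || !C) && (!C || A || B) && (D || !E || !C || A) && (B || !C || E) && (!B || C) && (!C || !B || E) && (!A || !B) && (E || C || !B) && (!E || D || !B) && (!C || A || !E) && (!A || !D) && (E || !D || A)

A: false,  B: false,  C: false,  D: true,  E: true

Suppose E = true.
Suppose C = false.
The clause (D) is unit, so D = true.
The clause (!A) is unit, so A = false.
The clause (!B) is unit, so B = false.
Every clause now holds.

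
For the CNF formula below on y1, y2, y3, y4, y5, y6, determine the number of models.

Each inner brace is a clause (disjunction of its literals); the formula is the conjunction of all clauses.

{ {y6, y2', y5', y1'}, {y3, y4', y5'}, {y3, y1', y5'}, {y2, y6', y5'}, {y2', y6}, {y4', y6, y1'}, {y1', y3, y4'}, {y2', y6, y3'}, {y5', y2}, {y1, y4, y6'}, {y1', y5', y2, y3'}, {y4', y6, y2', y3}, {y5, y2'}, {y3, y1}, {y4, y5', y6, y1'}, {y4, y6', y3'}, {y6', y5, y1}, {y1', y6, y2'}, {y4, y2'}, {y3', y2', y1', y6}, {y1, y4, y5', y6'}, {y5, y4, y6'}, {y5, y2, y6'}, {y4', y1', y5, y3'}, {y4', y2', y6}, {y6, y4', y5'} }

6

There are 2^6 = 64 truth assignments over (y1, y2, y3, y4, y5, y6).
Split on y6. With y6 = 1, the clauses containing y6 are satisfied and y6' drops from the rest; 2 of the 2^5 = 32 assignments to the other variables satisfy what remains.
With y6 = 0, by the same count on the reduced clause set, 4 assignments work.
(One model: y1=F, y2=F, y3=T, y4=F, y5=F, y6=F.)
Total: 2 + 4 = 6.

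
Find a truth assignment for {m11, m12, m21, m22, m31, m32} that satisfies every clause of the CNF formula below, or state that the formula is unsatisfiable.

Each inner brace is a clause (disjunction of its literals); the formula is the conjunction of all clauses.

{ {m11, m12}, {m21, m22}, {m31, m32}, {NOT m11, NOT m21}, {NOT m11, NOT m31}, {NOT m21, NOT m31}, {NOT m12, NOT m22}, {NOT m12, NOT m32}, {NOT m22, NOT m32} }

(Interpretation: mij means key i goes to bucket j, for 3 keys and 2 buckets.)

UNSATISFIABLE

Suppose m11 = true.
From the singleton clause (NOT m21), m21 = false.
From the singleton clause (m22), m22 = true.
From the singleton clause (NOT m31), m31 = false.
From the singleton clause (m32), m32 = true.
But (NOT m32) is also a unit clause — contradiction.
Undo m11 and try m11 = false.
From the singleton clause (m12), m12 = true.
From the singleton clause (NOT m22), m22 = false.
From the singleton clause (m21), m21 = true.
From the singleton clause (NOT m31), m31 = false.
From the singleton clause (m32), m32 = true.
But (NOT m32) is also a unit clause — contradiction.
Both values of m11 lead to a conflict.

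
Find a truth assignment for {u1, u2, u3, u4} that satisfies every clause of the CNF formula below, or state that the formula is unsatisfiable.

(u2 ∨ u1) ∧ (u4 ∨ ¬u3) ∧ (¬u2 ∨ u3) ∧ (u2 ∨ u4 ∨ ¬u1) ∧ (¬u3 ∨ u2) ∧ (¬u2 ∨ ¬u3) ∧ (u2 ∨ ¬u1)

Suppose u2 = True.
Unit clause (u3) forces u3 = True.
That conflicts with the unit clause (¬u3).
Backtrack on u2: now try u2 = False.
Unit clause (u1) forces u1 = True.
That conflicts with the unit clause (¬u1).
Neither u2 = True nor u2 = False works.

UNSATISFIABLE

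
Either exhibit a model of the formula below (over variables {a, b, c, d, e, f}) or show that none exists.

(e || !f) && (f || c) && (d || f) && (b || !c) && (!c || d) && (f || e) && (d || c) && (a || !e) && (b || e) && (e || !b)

Try e = true.
(a) alone gives a = true.
Try f = false.
(c) alone gives c = true.
(d) alone gives d = true.
(b) alone gives b = true.
This assignment satisfies each clause.

a: true,  b: true,  c: true,  d: true,  e: true,  f: false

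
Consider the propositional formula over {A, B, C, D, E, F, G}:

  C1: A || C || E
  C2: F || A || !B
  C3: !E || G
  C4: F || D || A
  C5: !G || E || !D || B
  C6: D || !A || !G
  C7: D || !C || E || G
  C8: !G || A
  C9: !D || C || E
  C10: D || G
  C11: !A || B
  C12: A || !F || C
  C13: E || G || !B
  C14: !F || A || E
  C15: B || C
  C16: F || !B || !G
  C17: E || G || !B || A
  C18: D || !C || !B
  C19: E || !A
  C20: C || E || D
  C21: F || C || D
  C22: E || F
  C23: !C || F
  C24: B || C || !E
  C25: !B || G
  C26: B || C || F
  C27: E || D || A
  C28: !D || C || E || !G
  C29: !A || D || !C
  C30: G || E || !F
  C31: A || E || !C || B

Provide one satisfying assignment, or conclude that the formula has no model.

A=true,  B=true,  C=false,  D=true,  E=true,  F=true,  G=true

Case E = true:
(G) alone gives G = true.
(A) alone gives A = true.
(D) alone gives D = true.
(B) alone gives B = true.
(F) alone gives F = true.
All clauses hold; C can take either value.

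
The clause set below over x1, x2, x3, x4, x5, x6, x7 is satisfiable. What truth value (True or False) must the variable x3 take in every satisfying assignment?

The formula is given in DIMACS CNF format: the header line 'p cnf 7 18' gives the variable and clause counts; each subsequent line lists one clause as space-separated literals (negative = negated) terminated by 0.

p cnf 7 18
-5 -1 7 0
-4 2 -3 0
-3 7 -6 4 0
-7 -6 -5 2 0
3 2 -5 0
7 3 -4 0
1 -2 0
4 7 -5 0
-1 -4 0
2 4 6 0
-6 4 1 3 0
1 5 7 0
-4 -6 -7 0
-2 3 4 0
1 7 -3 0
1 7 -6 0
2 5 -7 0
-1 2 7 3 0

Suppose x3 = False.
Case x2 = True:
(x1) alone gives x1 = True.
(¬x4) alone gives x4 = False.
But (x4) is also a unit clause — contradiction.
So x2 must be the other value — set x2 = False.
(¬x5) alone gives x5 = False.
(¬x7) alone gives x7 = False.
(¬x4) alone gives x4 = False.
(x6) alone gives x6 = True.
(x1) alone gives x1 = True.
But (¬x1) is also a unit clause — contradiction.
Neither x2 = True nor x2 = False works.
So every satisfying assignment has x3 = True.

True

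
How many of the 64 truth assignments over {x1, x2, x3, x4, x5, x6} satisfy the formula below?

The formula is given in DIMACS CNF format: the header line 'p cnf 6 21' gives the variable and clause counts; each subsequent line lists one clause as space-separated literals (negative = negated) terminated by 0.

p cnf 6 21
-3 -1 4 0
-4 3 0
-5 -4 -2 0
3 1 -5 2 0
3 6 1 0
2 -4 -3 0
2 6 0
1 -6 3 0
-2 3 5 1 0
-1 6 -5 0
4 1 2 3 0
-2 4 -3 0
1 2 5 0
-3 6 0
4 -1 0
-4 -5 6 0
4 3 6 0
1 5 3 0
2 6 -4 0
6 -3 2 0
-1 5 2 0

There are 2^6 = 64 truth assignments over (x1, x2, x3, x4, x5, x6).
Split on x1. With x1 = True, the clauses containing x1 are satisfied and ¬x1 drops from the rest; 1 of the 2^5 = 32 assignments to the other variables satisfy what remains.
With x1 = False, by the same count on the reduced clause set, 2 assignments work.
(One model: x1=F, x2=F, x3=T, x4=F, x5=T, x6=T.)
Total: 1 + 2 = 3.

3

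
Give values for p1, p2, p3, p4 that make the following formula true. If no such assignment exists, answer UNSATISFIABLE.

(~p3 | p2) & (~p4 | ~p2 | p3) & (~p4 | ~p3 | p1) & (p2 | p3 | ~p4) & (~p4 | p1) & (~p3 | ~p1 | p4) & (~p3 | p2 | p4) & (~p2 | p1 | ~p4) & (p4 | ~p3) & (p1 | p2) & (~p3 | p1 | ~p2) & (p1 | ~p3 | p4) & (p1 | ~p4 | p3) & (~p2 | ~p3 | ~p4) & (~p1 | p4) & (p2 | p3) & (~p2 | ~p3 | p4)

p1 ↦ 0,  p2 ↦ 1,  p3 ↦ 0,  p4 ↦ 0

Branch on p3: set p3 = 0.
From the singleton clause (p2), p2 = 1.
From the singleton clause (~p4), p4 = 0.
From the singleton clause (~p1), p1 = 0.
This assignment satisfies each clause.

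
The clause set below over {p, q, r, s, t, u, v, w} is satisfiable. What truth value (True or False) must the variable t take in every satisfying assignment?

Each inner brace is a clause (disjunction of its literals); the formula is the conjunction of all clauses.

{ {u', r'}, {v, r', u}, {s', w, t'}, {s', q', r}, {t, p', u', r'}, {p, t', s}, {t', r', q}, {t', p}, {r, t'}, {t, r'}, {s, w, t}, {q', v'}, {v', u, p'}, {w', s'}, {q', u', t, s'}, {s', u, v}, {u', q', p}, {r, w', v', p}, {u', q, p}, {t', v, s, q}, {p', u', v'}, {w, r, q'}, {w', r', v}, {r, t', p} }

Suppose t = 1.
From the singleton clause (p), p = 1.
From the singleton clause (r), r = 1.
From the singleton clause (u'), u = 0.
From the singleton clause (v), v = 1.
That conflicts with the unit clause (v').
So every satisfying assignment has t = False.

False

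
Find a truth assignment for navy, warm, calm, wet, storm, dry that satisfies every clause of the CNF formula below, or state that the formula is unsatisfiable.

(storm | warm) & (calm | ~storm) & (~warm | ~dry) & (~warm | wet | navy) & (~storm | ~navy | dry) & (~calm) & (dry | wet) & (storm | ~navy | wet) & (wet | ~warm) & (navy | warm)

navy: 1,  warm: 1,  calm: 0,  wet: 1,  storm: 0,  dry: 0

(~calm) alone gives calm = 0.
(~storm) alone gives storm = 0.
(warm) alone gives warm = 1.
(~dry) alone gives dry = 0.
(wet) alone gives wet = 1.
Every clause is now satisfied; navy is unconstrained.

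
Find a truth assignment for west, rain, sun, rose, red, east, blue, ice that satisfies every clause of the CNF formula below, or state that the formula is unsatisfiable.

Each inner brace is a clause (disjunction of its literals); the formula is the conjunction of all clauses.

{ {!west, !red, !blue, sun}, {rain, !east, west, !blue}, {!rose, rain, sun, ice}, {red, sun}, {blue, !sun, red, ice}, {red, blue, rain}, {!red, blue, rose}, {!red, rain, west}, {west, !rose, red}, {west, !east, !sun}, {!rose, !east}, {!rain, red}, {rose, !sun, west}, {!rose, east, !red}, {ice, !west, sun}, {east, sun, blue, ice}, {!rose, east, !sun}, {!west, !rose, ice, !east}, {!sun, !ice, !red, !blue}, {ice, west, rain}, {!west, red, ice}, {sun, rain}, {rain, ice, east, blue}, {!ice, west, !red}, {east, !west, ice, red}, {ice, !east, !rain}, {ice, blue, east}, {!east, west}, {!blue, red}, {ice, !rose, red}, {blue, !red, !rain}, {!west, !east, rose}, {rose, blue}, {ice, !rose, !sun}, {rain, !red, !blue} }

west: false,  rain: true,  sun: false,  rose: false,  red: true,  east: false,  blue: true,  ice: false

Try red = true.
Try blue = true.
From the singleton clause (rain), rain = true.
Try west = false.
From the singleton clause (!ice), ice = false.
From the singleton clause (!east), east = false.
From the singleton clause (!rose), rose = false.
From the singleton clause (!sun), sun = false.
All clauses are satisfied.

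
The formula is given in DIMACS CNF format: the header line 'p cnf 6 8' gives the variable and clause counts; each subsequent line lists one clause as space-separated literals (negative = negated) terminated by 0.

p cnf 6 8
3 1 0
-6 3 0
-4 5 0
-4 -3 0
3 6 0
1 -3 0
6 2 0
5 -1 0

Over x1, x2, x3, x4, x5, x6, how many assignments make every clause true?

There are 2^6 = 64 truth assignments over (x1, x2, x3, x4, x5, x6).
Split on x2. With x2 = True, the clauses containing x2 are satisfied and ¬x2 drops from the rest; 2 of the 2^5 = 32 assignments to the other variables satisfy what remains.
With x2 = False, by the same count on the reduced clause set, 1 assignment works.
Total: 2 + 1 = 3.

3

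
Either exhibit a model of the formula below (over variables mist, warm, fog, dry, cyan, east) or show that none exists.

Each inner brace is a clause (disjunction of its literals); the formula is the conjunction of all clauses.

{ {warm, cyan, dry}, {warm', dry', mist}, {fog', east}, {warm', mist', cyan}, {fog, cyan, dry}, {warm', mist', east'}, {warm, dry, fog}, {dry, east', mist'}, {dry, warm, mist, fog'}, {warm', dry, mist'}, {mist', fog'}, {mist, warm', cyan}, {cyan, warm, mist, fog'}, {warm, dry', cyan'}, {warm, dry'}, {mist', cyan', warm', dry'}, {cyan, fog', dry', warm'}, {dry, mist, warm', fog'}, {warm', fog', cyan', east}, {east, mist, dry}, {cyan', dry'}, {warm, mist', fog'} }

Suppose fog = 0.
Suppose cyan = 1.
(dry') alone gives dry = 0.
(warm) alone gives warm = 1.
(mist') alone gives mist = 0.
(east) alone gives east = 1.
All clauses are satisfied.

mist=0; warm=1; fog=0; dry=0; cyan=1; east=1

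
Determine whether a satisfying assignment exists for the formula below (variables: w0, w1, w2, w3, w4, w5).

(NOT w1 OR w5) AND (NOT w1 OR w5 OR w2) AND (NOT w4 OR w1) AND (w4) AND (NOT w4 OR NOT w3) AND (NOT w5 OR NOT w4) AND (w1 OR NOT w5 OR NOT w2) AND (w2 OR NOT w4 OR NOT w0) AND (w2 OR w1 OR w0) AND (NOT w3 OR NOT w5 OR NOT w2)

No, unsatisfiable

(w4) alone gives w4 = true.
(w1) alone gives w1 = true.
(w5) alone gives w5 = true.
Now (NOT w5) is unsatisfied and unit — conflict.
No assignment satisfies every clause.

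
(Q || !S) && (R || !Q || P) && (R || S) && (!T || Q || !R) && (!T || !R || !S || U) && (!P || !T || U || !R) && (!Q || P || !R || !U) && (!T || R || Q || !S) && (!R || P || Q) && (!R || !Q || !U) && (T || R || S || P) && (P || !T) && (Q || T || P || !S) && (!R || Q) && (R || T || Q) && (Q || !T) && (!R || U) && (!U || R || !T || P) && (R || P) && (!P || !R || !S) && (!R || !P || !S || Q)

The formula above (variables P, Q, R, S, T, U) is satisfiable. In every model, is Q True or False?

True

Suppose Q = false.
Unit clause (!S) forces S = false.
Unit clause (R) forces R = true.
That conflicts with the unit clause (!R).
So every satisfying assignment has Q = True.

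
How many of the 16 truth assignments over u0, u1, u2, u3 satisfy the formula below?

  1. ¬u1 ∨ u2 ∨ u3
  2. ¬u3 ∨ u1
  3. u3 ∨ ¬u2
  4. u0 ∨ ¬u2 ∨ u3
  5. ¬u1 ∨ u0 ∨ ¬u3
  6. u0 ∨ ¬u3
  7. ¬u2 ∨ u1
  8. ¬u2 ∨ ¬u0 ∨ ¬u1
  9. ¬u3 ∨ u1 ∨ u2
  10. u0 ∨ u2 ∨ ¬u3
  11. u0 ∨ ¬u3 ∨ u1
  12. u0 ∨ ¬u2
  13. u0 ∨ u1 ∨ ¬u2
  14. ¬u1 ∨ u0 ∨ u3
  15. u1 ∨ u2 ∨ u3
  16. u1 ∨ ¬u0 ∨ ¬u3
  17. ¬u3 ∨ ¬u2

1

There are 2^4 = 16 truth assignments over (u0, u1, u2, u3).
Split on u0. With u0 = True, the clauses containing u0 are satisfied and ¬u0 drops from the rest; 1 of the 2^3 = 8 assignments to the other variables satisfy what remains.
With u0 = False, by the same count on the reduced clause set, 0 assignments work.
Total: 1 + 0 = 1.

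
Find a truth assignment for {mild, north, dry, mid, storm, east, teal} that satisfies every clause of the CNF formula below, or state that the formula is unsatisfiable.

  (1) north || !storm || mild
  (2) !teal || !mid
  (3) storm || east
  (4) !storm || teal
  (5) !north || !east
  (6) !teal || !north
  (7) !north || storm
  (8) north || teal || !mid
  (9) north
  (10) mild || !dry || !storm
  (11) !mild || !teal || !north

UNSATISFIABLE

The clause (north) is unit, so north = true.
The clause (!east) is unit, so east = false.
The clause (storm) is unit, so storm = true.
The clause (teal) is unit, so teal = true.
But (!teal) is also a unit clause — contradiction.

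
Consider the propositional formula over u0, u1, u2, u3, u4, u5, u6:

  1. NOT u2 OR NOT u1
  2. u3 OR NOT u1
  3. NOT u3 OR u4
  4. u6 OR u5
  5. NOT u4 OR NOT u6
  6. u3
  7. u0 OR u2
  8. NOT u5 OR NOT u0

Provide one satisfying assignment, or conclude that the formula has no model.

u0=false, u1=false, u2=true, u3=true, u4=true, u5=true, u6=false

The clause (u3) is unit, so u3 = true.
The clause (u4) is unit, so u4 = true.
The clause (NOT u6) is unit, so u6 = false.
The clause (u5) is unit, so u5 = true.
The clause (NOT u0) is unit, so u0 = false.
The clause (u2) is unit, so u2 = true.
The clause (NOT u1) is unit, so u1 = false.
Every clause now holds.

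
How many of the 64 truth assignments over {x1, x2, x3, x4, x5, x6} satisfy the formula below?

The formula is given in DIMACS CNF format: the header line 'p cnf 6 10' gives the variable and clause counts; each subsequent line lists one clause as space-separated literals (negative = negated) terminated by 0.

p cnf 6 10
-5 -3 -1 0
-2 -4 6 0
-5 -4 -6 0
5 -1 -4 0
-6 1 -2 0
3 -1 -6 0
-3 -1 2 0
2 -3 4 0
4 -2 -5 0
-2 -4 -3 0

There are 2^6 = 64 truth assignments over (x1, x2, x3, x4, x5, x6).
Split on x6. With x6 = True, the clauses containing x6 are satisfied and ¬x6 drops from the rest; 5 of the 2^5 = 32 assignments to the other variables satisfy what remains.
With x6 = False, by the same count on the reduced clause set, 13 assignments work.
(One model: x1=F, x2=F, x3=F, x4=F, x5=F, x6=F.)
Total: 5 + 13 = 18.

18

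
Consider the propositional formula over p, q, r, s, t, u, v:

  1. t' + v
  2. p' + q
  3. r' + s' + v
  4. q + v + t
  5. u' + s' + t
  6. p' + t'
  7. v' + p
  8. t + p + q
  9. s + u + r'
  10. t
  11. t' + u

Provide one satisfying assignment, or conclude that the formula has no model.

From the singleton clause (t), t = 1.
From the singleton clause (v), v = 1.
From the singleton clause (p'), p = 0.
Now (p) is unsatisfied and unit — conflict.

UNSATISFIABLE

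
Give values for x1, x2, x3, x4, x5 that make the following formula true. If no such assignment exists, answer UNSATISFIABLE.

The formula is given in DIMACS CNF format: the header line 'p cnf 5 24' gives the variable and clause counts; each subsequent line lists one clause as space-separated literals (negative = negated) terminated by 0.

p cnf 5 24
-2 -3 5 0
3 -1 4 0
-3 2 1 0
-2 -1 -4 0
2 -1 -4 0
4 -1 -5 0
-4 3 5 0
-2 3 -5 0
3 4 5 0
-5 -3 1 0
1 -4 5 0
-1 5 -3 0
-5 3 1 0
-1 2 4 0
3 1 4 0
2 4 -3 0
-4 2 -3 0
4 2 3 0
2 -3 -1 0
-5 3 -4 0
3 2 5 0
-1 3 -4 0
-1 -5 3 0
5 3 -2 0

Try x2 = False.
Try x3 = False.
(x4) alone gives x4 = True.
(¬x1) alone gives x1 = False.
(x5) alone gives x5 = True.
But (¬x5) is also a unit clause — contradiction.
So x3 must be the other value — set x3 = True.
(x1) alone gives x1 = True.
But (¬x1) is also a unit clause — contradiction.
Either choice for x3 ends in contradiction.
So x2 must be the other value — set x2 = True.
Try x3 = False.
(¬x5) alone gives x5 = False.
But (x5) is also a unit clause — contradiction.
So x3 must be the other value — set x3 = True.
(x5) alone gives x5 = True.
(x1) alone gives x1 = True.
(¬x4) alone gives x4 = False.
But (x4) is also a unit clause — contradiction.
Either choice for x3 ends in contradiction.
Either choice for x2 ends in contradiction.

UNSATISFIABLE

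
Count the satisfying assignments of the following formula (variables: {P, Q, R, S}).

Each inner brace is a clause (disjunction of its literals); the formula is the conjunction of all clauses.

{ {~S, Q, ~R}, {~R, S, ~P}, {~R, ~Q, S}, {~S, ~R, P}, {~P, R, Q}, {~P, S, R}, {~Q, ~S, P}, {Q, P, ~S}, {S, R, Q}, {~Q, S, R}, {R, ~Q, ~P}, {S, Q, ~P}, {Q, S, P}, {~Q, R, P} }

There are 2^4 = 16 truth assignments over (P, Q, R, S).
Split on R. With R = 1, the clauses containing R are satisfied and ~R drops from the rest; 1 of the 2^3 = 8 assignments to the other variables satisfy what remains.
With R = 0, by the same count on the reduced clause set, 0 assignments work.
(One model: P=T, Q=T, R=T, S=T.)
Total: 1 + 0 = 1.

1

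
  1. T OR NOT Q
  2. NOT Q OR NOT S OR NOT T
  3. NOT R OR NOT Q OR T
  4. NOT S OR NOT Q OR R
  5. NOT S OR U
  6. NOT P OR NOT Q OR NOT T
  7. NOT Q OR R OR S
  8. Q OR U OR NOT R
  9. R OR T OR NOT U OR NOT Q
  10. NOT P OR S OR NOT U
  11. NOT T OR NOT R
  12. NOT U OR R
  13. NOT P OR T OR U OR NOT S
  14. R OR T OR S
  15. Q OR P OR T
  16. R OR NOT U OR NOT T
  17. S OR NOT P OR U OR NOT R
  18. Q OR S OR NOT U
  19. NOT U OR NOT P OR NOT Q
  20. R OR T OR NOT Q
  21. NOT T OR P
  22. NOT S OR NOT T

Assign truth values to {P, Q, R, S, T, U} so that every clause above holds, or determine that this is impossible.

P ↦ true,  Q ↦ false,  R ↦ false,  S ↦ false,  T ↦ true,  U ↦ false

Branch on T: set T = true.
(NOT R) alone gives R = false.
(NOT U) alone gives U = false.
(NOT S) alone gives S = false.
(NOT Q) alone gives Q = false.
(P) alone gives P = true.
All clauses are satisfied.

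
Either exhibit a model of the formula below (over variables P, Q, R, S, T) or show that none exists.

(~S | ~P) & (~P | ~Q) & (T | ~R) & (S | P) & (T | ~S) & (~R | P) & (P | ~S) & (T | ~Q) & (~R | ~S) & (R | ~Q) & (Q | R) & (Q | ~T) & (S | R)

UNSATISFIABLE

Try S = 0.
From the singleton clause (P), P = 1.
From the singleton clause (~Q), Q = 0.
From the singleton clause (R), R = 1.
From the singleton clause (T), T = 1.
That conflicts with the unit clause (~T).
That branch fails; take S = 1 instead.
From the singleton clause (~P), P = 0.
That conflicts with the unit clause (P).
Neither S = 1 nor S = 0 works.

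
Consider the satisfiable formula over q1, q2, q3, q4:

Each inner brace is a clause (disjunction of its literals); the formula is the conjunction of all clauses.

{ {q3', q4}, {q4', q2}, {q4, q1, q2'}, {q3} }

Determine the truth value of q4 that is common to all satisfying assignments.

True

Suppose q4 = 0.
Unit clause (q3') forces q3 = 0.
That conflicts with the unit clause (q3).
So every satisfying assignment has q4 = True.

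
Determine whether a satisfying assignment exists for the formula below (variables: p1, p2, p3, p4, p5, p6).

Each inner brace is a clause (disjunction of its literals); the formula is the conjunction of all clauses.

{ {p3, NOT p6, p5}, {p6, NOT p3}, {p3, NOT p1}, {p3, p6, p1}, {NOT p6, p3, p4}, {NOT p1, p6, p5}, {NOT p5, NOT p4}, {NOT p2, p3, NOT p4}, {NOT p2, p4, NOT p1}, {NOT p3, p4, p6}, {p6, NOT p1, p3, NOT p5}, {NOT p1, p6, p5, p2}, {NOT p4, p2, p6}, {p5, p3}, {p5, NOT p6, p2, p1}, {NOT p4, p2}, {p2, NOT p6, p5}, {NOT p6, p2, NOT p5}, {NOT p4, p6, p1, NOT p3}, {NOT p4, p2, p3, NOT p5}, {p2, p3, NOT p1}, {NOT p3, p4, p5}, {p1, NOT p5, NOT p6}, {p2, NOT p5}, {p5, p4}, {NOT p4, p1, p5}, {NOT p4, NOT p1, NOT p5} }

Branch on p6: set p6 = true.
Branch on p3: set p3 = true.
Branch on p5: set p5 = false.
Unit clause (p2) forces p2 = true.
Unit clause (p4) forces p4 = true.
Unit clause (p1) forces p1 = true.
All clauses are satisfied.
A satisfying assignment: p1=true, p2=true, p3=true, p4=true, p5=false, p6=true.

Satisfiable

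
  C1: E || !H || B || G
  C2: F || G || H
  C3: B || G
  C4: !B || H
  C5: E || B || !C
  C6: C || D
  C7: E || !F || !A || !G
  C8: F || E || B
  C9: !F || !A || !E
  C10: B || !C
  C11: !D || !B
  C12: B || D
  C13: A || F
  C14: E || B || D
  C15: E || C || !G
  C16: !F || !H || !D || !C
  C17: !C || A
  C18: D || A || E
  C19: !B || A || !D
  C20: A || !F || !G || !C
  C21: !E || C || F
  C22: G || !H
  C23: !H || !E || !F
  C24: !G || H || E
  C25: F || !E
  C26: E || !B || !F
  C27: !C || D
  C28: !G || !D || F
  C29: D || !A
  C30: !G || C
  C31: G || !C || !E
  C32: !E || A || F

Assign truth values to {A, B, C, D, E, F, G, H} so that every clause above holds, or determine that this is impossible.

UNSATISFIABLE

Branch on B: set B = true.
From the singleton clause (H), H = true.
From the singleton clause (!D), D = false.
From the singleton clause (C), C = true.
Now (!C) is unsatisfied and unit — conflict.
So B must be the other value — set B = false.
From the singleton clause (G), G = true.
From the singleton clause (!C), C = false.
Now (C) is unsatisfied and unit — conflict.
Both values of B lead to a conflict.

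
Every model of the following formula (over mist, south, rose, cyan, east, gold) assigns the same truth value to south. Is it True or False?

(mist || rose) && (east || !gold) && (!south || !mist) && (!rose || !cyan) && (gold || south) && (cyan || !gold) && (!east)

True

Suppose south = false.
From the singleton clause (gold), gold = true.
From the singleton clause (east), east = true.
But (!east) is also a unit clause — contradiction.
So every satisfying assignment has south = True.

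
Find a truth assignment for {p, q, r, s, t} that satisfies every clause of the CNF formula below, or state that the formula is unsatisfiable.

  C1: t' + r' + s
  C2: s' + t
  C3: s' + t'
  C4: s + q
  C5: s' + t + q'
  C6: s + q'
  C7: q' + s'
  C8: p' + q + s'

UNSATISFIABLE

Case s = 0:
The clause (q) is unit, so q = 1.
That conflicts with the unit clause (q').
That branch fails; take s = 1 instead.
The clause (t) is unit, so t = 1.
That conflicts with the unit clause (t').
Either choice for s ends in contradiction.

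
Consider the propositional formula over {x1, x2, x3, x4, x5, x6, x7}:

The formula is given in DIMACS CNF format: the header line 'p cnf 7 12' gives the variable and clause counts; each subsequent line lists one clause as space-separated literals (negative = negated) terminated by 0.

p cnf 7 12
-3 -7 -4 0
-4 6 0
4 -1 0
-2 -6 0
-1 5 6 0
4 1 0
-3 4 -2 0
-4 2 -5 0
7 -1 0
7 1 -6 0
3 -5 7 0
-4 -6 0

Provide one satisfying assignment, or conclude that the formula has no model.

UNSATISFIABLE

Branch on x4: set x4 = False.
Unit clause (¬x1) forces x1 = False.
That conflicts with the unit clause (x1).
Backtrack on x4: now try x4 = True.
Unit clause (x6) forces x6 = True.
That conflicts with the unit clause (¬x6).
Neither x4 = True nor x4 = False works.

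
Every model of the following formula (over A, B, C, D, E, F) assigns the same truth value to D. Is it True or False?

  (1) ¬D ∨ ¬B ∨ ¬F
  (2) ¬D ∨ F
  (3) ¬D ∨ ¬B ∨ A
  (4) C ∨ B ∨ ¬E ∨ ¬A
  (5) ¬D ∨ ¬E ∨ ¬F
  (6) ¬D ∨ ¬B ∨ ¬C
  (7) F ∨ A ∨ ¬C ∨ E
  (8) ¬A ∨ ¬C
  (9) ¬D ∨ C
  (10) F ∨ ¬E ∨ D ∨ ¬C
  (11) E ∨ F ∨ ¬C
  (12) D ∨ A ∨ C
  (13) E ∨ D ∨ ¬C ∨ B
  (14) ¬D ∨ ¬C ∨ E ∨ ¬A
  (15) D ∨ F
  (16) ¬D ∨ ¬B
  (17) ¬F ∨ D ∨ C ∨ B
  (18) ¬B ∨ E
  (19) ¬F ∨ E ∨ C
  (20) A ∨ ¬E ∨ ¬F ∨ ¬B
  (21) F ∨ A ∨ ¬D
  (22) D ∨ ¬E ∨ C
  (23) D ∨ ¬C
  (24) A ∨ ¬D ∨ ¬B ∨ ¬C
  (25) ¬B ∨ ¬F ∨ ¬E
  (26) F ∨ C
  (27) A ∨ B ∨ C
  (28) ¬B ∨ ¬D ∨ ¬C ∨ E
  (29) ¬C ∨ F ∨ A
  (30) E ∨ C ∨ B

True

Suppose D = False.
Unit clause (F) forces F = True.
Unit clause (¬C) forces C = False.
Unit clause (A) forces A = True.
Unit clause (B) forces B = True.
Unit clause (E) forces E = True.
Now (¬E) is unsatisfied and unit — conflict.
So every satisfying assignment has D = True.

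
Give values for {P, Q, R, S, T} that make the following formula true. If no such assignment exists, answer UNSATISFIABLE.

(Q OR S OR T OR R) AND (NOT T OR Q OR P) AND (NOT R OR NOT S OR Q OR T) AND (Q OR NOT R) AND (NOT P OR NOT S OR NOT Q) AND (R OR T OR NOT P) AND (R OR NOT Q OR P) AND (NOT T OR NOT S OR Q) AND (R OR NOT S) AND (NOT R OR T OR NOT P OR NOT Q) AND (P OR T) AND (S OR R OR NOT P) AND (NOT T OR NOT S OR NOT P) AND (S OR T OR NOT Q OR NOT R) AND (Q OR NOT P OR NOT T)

P=false; Q=true; R=true; S=false; T=true

Branch on Q: set Q = true.
Branch on P: set P = false.
Unit clause (R) forces R = true.
Unit clause (T) forces T = true.
Every clause is now satisfied; S is unconstrained.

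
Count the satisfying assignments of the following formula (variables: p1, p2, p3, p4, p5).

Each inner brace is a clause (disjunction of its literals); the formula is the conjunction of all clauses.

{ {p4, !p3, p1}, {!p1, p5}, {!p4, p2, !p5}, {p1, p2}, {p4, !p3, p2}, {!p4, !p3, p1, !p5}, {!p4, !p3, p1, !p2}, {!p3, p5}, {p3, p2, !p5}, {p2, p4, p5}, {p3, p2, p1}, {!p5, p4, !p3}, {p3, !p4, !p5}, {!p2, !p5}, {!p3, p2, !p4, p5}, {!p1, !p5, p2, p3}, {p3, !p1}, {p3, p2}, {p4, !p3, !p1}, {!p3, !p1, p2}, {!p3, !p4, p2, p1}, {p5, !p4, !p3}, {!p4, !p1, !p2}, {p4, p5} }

1

There are 2^5 = 32 truth assignments over (p1, p2, p3, p4, p5).
Split on p1. With p1 = true, the clauses containing p1 are satisfied and !p1 drops from the rest; 0 of the 2^4 = 16 assignments to the other variables satisfy what remains.
With p1 = false, by the same count on the reduced clause set, 1 assignment works.
(One model: p1=F, p2=T, p3=F, p4=T, p5=F.)
Total: 0 + 1 = 1.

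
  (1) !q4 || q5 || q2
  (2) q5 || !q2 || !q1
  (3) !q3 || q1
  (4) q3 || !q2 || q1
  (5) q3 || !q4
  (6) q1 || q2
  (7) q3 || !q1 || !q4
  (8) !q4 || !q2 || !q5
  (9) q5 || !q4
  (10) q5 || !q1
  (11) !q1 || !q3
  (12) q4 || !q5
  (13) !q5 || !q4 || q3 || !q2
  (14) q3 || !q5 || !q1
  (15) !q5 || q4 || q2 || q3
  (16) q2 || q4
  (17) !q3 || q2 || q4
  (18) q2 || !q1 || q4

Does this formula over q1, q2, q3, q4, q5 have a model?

Branch on q3: set q3 = false.
Unit clause (!q4) forces q4 = false.
Unit clause (!q5) forces q5 = false.
Unit clause (!q1) forces q1 = false.
Unit clause (!q2) forces q2 = false.
That conflicts with the unit clause (q2).
Backtrack on q3: now try q3 = true.
Unit clause (q1) forces q1 = true.
That conflicts with the unit clause (!q1).
Both values of q3 lead to a conflict.
No assignment satisfies every clause.

No, unsatisfiable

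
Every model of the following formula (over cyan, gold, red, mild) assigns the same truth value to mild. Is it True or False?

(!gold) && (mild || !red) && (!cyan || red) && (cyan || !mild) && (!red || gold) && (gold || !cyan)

Suppose mild = true.
From the singleton clause (!gold), gold = false.
From the singleton clause (cyan), cyan = true.
Now (!cyan) is unsatisfied and unit — conflict.
So every satisfying assignment has mild = False.

False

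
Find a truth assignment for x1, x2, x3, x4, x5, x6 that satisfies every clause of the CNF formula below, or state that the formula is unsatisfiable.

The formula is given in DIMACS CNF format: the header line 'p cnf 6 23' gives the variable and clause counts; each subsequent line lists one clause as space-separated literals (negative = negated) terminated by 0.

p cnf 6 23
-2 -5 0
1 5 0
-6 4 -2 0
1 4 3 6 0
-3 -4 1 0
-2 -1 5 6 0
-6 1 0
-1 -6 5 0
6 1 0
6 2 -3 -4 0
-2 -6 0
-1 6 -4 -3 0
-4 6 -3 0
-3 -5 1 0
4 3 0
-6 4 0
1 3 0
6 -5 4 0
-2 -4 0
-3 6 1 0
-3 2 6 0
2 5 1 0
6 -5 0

x1=True; x2=False; x3=False; x4=True; x5=False; x6=False

Case x2 = False:
Case x1 = True:
Case x6 = False:
From the singleton clause (¬x3), x3 = False.
From the singleton clause (x4), x4 = True.
From the singleton clause (¬x5), x5 = False.
Every clause now holds.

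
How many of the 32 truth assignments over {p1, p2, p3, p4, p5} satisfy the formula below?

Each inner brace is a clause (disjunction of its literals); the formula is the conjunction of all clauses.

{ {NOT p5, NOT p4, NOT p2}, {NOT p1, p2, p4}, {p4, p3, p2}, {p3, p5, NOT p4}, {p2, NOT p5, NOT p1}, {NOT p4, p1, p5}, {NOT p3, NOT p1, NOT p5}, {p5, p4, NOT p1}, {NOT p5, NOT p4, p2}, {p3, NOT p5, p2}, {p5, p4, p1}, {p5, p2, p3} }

There are 2^5 = 32 truth assignments over (p1, p2, p3, p4, p5).
Split on p3. With p3 = true, the clauses containing p3 are satisfied and NOT p3 drops from the rest; 4 of the 2^4 = 16 assignments to the other variables satisfy what remains.
With p3 = false, by the same count on the reduced clause set, 2 assignments work.
(One model: p1=F, p2=F, p3=T, p4=F, p5=T.)
Total: 4 + 2 = 6.

6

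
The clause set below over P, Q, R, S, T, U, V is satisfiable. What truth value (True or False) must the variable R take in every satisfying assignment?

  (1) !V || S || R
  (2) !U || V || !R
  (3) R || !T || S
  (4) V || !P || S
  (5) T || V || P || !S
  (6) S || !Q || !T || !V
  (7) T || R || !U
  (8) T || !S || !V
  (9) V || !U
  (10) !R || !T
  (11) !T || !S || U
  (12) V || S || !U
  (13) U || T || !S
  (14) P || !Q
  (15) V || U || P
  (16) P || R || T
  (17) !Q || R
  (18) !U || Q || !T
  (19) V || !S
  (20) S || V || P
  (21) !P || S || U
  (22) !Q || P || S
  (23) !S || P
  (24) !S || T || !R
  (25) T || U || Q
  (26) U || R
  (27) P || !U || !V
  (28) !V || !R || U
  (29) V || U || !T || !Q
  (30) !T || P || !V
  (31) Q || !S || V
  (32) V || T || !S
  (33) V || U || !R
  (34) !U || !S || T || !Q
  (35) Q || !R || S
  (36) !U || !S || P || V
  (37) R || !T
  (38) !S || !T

Suppose R = false.
The clause (!Q) is unit, so Q = false.
The clause (U) is unit, so U = true.
The clause (T) is unit, so T = true.
But (!T) is also a unit clause — contradiction.
So every satisfying assignment has R = True.

True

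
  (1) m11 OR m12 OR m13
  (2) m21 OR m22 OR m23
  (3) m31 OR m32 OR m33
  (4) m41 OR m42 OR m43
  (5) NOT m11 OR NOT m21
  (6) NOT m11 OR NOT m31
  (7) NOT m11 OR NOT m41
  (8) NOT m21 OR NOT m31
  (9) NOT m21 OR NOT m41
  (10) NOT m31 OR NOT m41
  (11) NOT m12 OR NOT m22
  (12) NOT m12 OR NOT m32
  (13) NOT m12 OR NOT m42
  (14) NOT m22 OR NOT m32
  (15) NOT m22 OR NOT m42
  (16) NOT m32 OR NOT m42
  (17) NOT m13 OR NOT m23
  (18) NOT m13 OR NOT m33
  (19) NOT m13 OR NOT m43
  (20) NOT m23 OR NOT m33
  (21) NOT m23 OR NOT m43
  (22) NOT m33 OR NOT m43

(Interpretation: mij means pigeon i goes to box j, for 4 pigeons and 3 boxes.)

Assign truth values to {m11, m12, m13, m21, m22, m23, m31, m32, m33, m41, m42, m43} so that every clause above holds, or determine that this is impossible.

UNSATISFIABLE

Branch on m11: set m11 = false.
Branch on m12: set m12 = true.
(NOT m22) alone gives m22 = false.
(NOT m32) alone gives m32 = false.
(NOT m42) alone gives m42 = false.
Branch on m21: set m21 = true.
(NOT m31) alone gives m31 = false.
(m33) alone gives m33 = true.
(NOT m41) alone gives m41 = false.
(m43) alone gives m43 = true.
But (NOT m43) is also a unit clause — contradiction.
That branch fails; take m21 = false instead.
(m23) alone gives m23 = true.
(NOT m13) alone gives m13 = false.
(NOT m33) alone gives m33 = false.
(m31) alone gives m31 = true.
(NOT m41) alone gives m41 = false.
(m43) alone gives m43 = true.
But (NOT m43) is also a unit clause — contradiction.
Both values of m21 lead to a conflict.
That branch fails; take m12 = false instead.
(m13) alone gives m13 = true.
(NOT m23) alone gives m23 = false.
(NOT m33) alone gives m33 = false.
(NOT m43) alone gives m43 = false.
Branch on m21: set m21 = true.
(NOT m31) alone gives m31 = false.
(m32) alone gives m32 = true.
(NOT m41) alone gives m41 = false.
(m42) alone gives m42 = true.
But (NOT m42) is also a unit clause — contradiction.
That branch fails; take m21 = false instead.
(m22) alone gives m22 = true.
(NOT m32) alone gives m32 = false.
(m31) alone gives m31 = true.
(NOT m41) alone gives m41 = false.
(m42) alone gives m42 = true.
But (NOT m42) is also a unit clause — contradiction.
Both values of m21 lead to a conflict.
Both values of m12 lead to a conflict.
That branch fails; take m11 = true instead.
(NOT m21) alone gives m21 = false.
(NOT m31) alone gives m31 = false.
(NOT m41) alone gives m41 = false.
Branch on m22: set m22 = true.
(NOT m12) alone gives m12 = false.
(NOT m32) alone gives m32 = false.
(m33) alone gives m33 = true.
(NOT m42) alone gives m42 = false.
(m43) alone gives m43 = true.
But (NOT m43) is also a unit clause — contradiction.
That branch fails; take m22 = false instead.
(m23) alone gives m23 = true.
(NOT m13) alone gives m13 = false.
(NOT m33) alone gives m33 = false.
(m32) alone gives m32 = true.
(NOT m12) alone gives m12 = false.
(NOT m42) alone gives m42 = false.
(m43) alone gives m43 = true.
But (NOT m43) is also a unit clause — contradiction.
Both values of m22 lead to a conflict.
Both values of m11 lead to a conflict.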